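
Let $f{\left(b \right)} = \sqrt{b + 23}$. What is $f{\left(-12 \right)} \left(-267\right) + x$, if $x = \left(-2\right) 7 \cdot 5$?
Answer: $-70 - 267 \sqrt{11} \approx -955.54$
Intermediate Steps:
$f{\left(b \right)} = \sqrt{23 + b}$
$x = -70$ ($x = \left(-14\right) 5 = -70$)
$f{\left(-12 \right)} \left(-267\right) + x = \sqrt{23 - 12} \left(-267\right) - 70 = \sqrt{11} \left(-267\right) - 70 = - 267 \sqrt{11} - 70 = -70 - 267 \sqrt{11}$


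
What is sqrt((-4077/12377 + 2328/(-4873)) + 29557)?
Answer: 2*sqrt(26878937975251344730)/60313121 ≈ 171.92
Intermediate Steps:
sqrt((-4077/12377 + 2328/(-4873)) + 29557) = sqrt((-4077*1/12377 + 2328*(-1/4873)) + 29557) = sqrt((-4077/12377 - 2328/4873) + 29557) = sqrt(-48680877/60313121 + 29557) = sqrt(1782626236520/60313121) = 2*sqrt(26878937975251344730)/60313121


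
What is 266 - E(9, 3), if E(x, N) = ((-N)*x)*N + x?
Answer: 338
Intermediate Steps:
E(x, N) = x - x*N**2 (E(x, N) = (-N*x)*N + x = -x*N**2 + x = x - x*N**2)
266 - E(9, 3) = 266 - 9*(1 - 1*3**2) = 266 - 9*(1 - 1*9) = 266 - 9*(1 - 9) = 266 - 9*(-8) = 266 - 1*(-72) = 266 + 72 = 338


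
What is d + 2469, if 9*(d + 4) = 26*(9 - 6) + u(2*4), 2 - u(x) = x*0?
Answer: 22265/9 ≈ 2473.9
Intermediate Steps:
u(x) = 2 (u(x) = 2 - x*0 = 2 - 1*0 = 2 + 0 = 2)
d = 44/9 (d = -4 + (26*(9 - 6) + 2)/9 = -4 + (26*3 + 2)/9 = -4 + (78 + 2)/9 = -4 + (1/9)*80 = -4 + 80/9 = 44/9 ≈ 4.8889)
d + 2469 = 44/9 + 2469 = 22265/9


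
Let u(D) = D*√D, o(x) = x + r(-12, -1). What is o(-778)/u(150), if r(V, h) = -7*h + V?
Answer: -87*√6/500 ≈ -0.42621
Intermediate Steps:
r(V, h) = V - 7*h
o(x) = -5 + x (o(x) = x + (-12 - 7*(-1)) = x + (-12 + 7) = x - 5 = -5 + x)
u(D) = D^(3/2)
o(-778)/u(150) = (-5 - 778)/(150^(3/2)) = -783*√6/4500 = -87*√6/500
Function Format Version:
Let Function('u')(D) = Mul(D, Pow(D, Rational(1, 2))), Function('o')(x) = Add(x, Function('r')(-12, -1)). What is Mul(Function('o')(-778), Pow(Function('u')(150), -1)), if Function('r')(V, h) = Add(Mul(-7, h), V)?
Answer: Mul(Rational(-87, 500), Pow(6, Rational(1, 2))) ≈ -0.42621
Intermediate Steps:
Function('r')(V, h) = Add(V, Mul(-7, h))
Function('o')(x) = Add(-5, x) (Function('o')(x) = Add(x, Add(-12, Mul(-7, -1))) = Add(x, Add(-12, 7)) = Add(x, -5) = Add(-5, x))
Function('u')(D) = Pow(D, Rational(3, 2))
Mul(Function('o')(-778), Pow(Function('u')(150), -1)) = Mul(Add(-5, -778), Pow(Pow(150, Rational(3, 2)), -1)) = Mul(-783, Pow(Mul(750, Pow(6, Rational(1, 2))), -1)) = Mul(-783, Mul(Rational(1, 4500), Pow(6, Rational(1, 2)))) = Mul(Rational(-87, 500), Pow(6, Rational(1, 2)))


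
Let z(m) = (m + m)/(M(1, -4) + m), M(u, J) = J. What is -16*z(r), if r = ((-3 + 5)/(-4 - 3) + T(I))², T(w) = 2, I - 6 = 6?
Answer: 1152/13 ≈ 88.615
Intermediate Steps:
I = 12 (I = 6 + 6 = 12)
r = 144/49 (r = ((-3 + 5)/(-4 - 3) + 2)² = (2/(-7) + 2)² = (2*(-⅐) + 2)² = (-2/7 + 2)² = (12/7)² = 144/49 ≈ 2.9388)
z(m) = 2*m/(-4 + m) (z(m) = (m + m)/(-4 + m) = (2*m)/(-4 + m) = 2*m/(-4 + m))
-16*z(r) = -32*144/(49*(-4 + 144/49)) = -32*144/(49*(-52/49)) = -32*144*(-49)/(49*52) = -16*(-72/13) = 1152/13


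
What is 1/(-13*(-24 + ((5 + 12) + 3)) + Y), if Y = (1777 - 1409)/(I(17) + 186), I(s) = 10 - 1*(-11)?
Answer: 9/484 ≈ 0.018595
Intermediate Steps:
I(s) = 21 (I(s) = 10 + 11 = 21)
Y = 16/9 (Y = (1777 - 1409)/(21 + 186) = 368/207 = 368*(1/207) = 16/9 ≈ 1.7778)
1/(-13*(-24 + ((5 + 12) + 3)) + Y) = 1/(-13*(-24 + ((5 + 12) + 3)) + 16/9) = 1/(-13*(-24 + (17 + 3)) + 16/9) = 1/(-13*(-24 + 20) + 16/9) = 1/(-13*(-4) + 16/9) = 1/(52 + 16/9) = 1/(484/9) = 9/484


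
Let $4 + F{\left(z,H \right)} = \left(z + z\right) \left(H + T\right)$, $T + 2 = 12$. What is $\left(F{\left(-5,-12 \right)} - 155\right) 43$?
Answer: $-5977$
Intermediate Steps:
$T = 10$ ($T = -2 + 12 = 10$)
$F{\left(z,H \right)} = -4 + 2 z \left(10 + H\right)$ ($F{\left(z,H \right)} = -4 + \left(z + z\right) \left(H + 10\right) = -4 + 2 z \left(10 + H\right)$)
$\left(F{\left(-5,-12 \right)} - 155\right) 43 = \left(\left(-4 + 20 \left(-5\right) + 2 \left(-12\right) \left(-5\right)\right) - 155\right) 43 = \left(\left(-4 - 100 + 120\right) - 155\right) 43 = \left(16 - 155\right) 43 = \left(-139\right) 43 = -5977$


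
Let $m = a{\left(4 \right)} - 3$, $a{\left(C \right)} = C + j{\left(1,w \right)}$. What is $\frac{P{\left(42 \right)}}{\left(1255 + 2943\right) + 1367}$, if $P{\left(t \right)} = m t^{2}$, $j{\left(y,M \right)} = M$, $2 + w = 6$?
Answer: $\frac{84}{53} \approx 1.5849$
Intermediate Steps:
$w = 4$ ($w = -2 + 6 = 4$)
$a{\left(C \right)} = 4 + C$ ($a{\left(C \right)} = C + 4 = 4 + C$)
$m = 5$ ($m = \left(4 + 4\right) - 3 = 8 - 3 = 5$)
$P{\left(t \right)} = 5 t^{2}$
$\frac{P{\left(42 \right)}}{\left(1255 + 2943\right) + 1367} = \frac{5 \cdot 42^{2}}{\left(1255 + 2943\right) + 1367} = \frac{5 \cdot 1764}{4198 + 1367} = \frac{8820}{5565} = 8820 \cdot \frac{1}{5565} = \frac{84}{53}$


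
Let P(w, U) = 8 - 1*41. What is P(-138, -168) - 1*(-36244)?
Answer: 36211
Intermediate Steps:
P(w, U) = -33 (P(w, U) = 8 - 41 = -33)
P(-138, -168) - 1*(-36244) = -33 - 1*(-36244) = -33 + 36244 = 36211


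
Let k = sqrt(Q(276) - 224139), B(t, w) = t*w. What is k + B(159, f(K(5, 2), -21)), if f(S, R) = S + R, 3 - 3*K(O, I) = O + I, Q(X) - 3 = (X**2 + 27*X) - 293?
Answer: -3551 + I*sqrt(140801) ≈ -3551.0 + 375.23*I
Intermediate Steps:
Q(X) = -290 + X**2 + 27*X (Q(X) = 3 + ((X**2 + 27*X) - 293) = 3 + (-293 + X**2 + 27*X) = -290 + X**2 + 27*X)
K(O, I) = 1 - I/3 - O/3 (K(O, I) = 1 - (O + I)/3 = 1 - (I + O)/3 = 1 + (-I/3 - O/3) = 1 - I/3 - O/3)
f(S, R) = R + S
k = I*sqrt(140801) (k = sqrt((-290 + 276**2 + 27*276) - 224139) = sqrt((-290 + 76176 + 7452) - 224139) = sqrt(83338 - 224139) = sqrt(-140801) = I*sqrt(140801) ≈ 375.23*I)
k + B(159, f(K(5, 2), -21)) = I*sqrt(140801) + 159*(-21 + (1 - 1/3*2 - 1/3*5)) = I*sqrt(140801) + 159*(-21 + (1 - 2/3 - 5/3)) = I*sqrt(140801) + 159*(-21 - 4/3) = I*sqrt(140801) + 159*(-67/3) = I*sqrt(140801) - 3551 = -3551 + I*sqrt(140801)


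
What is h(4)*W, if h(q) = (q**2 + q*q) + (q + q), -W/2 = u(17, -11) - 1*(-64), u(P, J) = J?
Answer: -4240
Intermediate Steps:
W = -106 (W = -2*(-11 - 1*(-64)) = -2*(-11 + 64) = -2*53 = -106)
h(q) = 2*q + 2*q**2 (h(q) = (q**2 + q**2) + 2*q = 2*q**2 + 2*q = 2*q + 2*q**2)
h(4)*W = (2*4*(1 + 4))*(-106) = (2*4*5)*(-106) = 40*(-106) = -4240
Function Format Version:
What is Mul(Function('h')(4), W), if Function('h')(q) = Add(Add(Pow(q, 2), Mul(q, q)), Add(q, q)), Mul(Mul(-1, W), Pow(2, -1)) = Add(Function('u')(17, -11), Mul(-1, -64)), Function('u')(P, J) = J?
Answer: -4240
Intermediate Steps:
W = -106 (W = Mul(-2, Add(-11, Mul(-1, -64))) = Mul(-2, Add(-11, 64)) = Mul(-2, 53) = -106)
Function('h')(q) = Add(Mul(2, q), Mul(2, Pow(q, 2))) (Function('h')(q) = Add(Add(Pow(q, 2), Pow(q, 2)), Mul(2, q)) = Add(Mul(2, Pow(q, 2)), Mul(2, q)) = Add(Mul(2, q), Mul(2, Pow(q, 2))))
Mul(Function('h')(4), W) = Mul(Mul(2, 4, Add(1, 4)), -106) = Mul(Mul(2, 4, 5), -106) = Mul(40, -106) = -4240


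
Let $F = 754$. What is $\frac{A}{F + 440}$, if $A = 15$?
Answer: $\frac{5}{398} \approx 0.012563$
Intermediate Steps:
$\frac{A}{F + 440} = \frac{15}{754 + 440} = \frac{15}{1194} = 15 \cdot \frac{1}{1194} = \frac{5}{398}$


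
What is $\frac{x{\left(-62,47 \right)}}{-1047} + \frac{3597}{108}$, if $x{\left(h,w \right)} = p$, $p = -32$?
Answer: $\frac{418835}{12564} \approx 33.336$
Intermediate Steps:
$x{\left(h,w \right)} = -32$
$\frac{x{\left(-62,47 \right)}}{-1047} + \frac{3597}{108} = - \frac{32}{-1047} + \frac{3597}{108} = \left(-32\right) \left(- \frac{1}{1047}\right) + 3597 \cdot \frac{1}{108} = \frac{32}{1047} + \frac{1199}{36} = \frac{418835}{12564}$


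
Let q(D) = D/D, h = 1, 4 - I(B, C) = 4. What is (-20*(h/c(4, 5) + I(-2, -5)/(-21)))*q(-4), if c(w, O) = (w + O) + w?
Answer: -20/13 ≈ -1.5385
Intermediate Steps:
I(B, C) = 0 (I(B, C) = 4 - 1*4 = 4 - 4 = 0)
c(w, O) = O + 2*w (c(w, O) = (O + w) + w = O + 2*w)
q(D) = 1
(-20*(h/c(4, 5) + I(-2, -5)/(-21)))*q(-4) = -20*(1/(5 + 2*4) + 0/(-21))*1 = -20*(1/(5 + 8) + 0*(-1/21))*1 = -20*(1/13 + 0)*1 = -20*1/13*1 = -20/13*1 = -20/13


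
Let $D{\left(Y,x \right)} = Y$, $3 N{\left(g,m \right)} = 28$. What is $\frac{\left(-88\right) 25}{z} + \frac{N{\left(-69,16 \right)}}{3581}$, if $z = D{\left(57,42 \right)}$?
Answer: $- \frac{7877668}{204117} \approx -38.594$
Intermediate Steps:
$N{\left(g,m \right)} = \frac{28}{3}$ ($N{\left(g,m \right)} = \frac{1}{3} \cdot 28 = \frac{28}{3}$)
$z = 57$
$\frac{\left(-88\right) 25}{z} + \frac{N{\left(-69,16 \right)}}{3581} = \frac{\left(-88\right) 25}{57} + \frac{28}{3 \cdot 3581} = \left(-2200\right) \frac{1}{57} + \frac{28}{3} \cdot \frac{1}{3581} = - \frac{2200}{57} + \frac{28}{10743} = - \frac{7877668}{204117}$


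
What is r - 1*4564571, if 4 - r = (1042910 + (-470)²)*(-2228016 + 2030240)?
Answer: 249946721993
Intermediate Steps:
r = 249951286564 (r = 4 - (1042910 + (-470)²)*(-2228016 + 2030240) = 4 - (1042910 + 220900)*(-197776) = 4 - 1263810*(-197776) = 4 - 1*(-249951286560) = 4 + 249951286560 = 249951286564)
r - 1*4564571 = 249951286564 - 1*4564571 = 249951286564 - 4564571 = 249946721993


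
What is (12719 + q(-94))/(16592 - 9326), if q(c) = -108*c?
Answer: 22871/7266 ≈ 3.1477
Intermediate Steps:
(12719 + q(-94))/(16592 - 9326) = (12719 - 108*(-94))/(16592 - 9326) = (12719 + 10152)/7266 = 22871*(1/7266) = 22871/7266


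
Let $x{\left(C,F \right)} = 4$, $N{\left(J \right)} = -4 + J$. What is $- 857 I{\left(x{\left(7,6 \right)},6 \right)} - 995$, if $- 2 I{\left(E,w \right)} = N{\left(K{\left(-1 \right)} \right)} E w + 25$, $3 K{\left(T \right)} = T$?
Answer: $- \frac{69693}{2} \approx -34847.0$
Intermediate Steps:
$K{\left(T \right)} = \frac{T}{3}$
$I{\left(E,w \right)} = - \frac{25}{2} + \frac{13 E w}{6}$ ($I{\left(E,w \right)} = - \frac{\left(-4 + \frac{1}{3} \left(-1\right)\right) E w + 25}{2} = - \frac{\left(-4 - \frac{1}{3}\right) E w + 25}{2} = - \frac{- \frac{13 E}{3} w + 25}{2} = - \frac{- \frac{13 E w}{3} + 25}{2} = - \frac{25 - \frac{13 E w}{3}}{2} = - \frac{25}{2} + \frac{13 E w}{6}$)
$- 857 I{\left(x{\left(7,6 \right)},6 \right)} - 995 = - 857 \left(- \frac{25}{2} + \frac{13}{6} \cdot 4 \cdot 6\right) - 995 = - 857 \left(- \frac{25}{2} + 52\right) - 995 = \left(-857\right) \frac{79}{2} - 995 = - \frac{67703}{2} - 995 = - \frac{69693}{2}$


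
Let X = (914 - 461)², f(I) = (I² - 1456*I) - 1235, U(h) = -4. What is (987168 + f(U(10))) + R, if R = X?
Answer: 1196982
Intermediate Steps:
f(I) = -1235 + I² - 1456*I
X = 205209 (X = 453² = 205209)
R = 205209
(987168 + f(U(10))) + R = (987168 + (-1235 + (-4)² - 1456*(-4))) + 205209 = (987168 + (-1235 + 16 + 5824)) + 205209 = (987168 + 4605) + 205209 = 991773 + 205209 = 1196982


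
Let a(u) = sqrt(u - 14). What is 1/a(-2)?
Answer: -I/4 ≈ -0.25*I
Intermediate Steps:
a(u) = sqrt(-14 + u)
1/a(-2) = 1/(sqrt(-14 - 2)) = 1/(sqrt(-16)) = 1/(4*I) = -I/4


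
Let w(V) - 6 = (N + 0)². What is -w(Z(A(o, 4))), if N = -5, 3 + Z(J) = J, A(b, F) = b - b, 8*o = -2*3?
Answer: -31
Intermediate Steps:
o = -¾ (o = (-2*3)/8 = (⅛)*(-6) = -¾ ≈ -0.75000)
A(b, F) = 0
Z(J) = -3 + J
w(V) = 31 (w(V) = 6 + (-5 + 0)² = 6 + (-5)² = 6 + 25 = 31)
-w(Z(A(o, 4))) = -1*31 = -31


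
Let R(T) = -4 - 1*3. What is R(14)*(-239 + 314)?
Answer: -525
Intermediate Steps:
R(T) = -7 (R(T) = -4 - 3 = -7)
R(14)*(-239 + 314) = -7*(-239 + 314) = -7*75 = -525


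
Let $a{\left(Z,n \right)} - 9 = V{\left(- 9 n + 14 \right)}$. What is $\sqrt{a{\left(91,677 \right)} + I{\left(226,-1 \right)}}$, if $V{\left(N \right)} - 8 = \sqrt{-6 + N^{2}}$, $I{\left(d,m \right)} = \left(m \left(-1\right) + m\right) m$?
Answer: $\sqrt{17 + \sqrt{36954235}} \approx 78.077$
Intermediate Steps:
$I{\left(d,m \right)} = 0$ ($I{\left(d,m \right)} = \left(- m + m\right) m = 0 m = 0$)
$V{\left(N \right)} = 8 + \sqrt{-6 + N^{2}}$
$a{\left(Z,n \right)} = 17 + \sqrt{-6 + \left(14 - 9 n\right)^{2}}$ ($a{\left(Z,n \right)} = 9 + \left(8 + \sqrt{-6 + \left(- 9 n + 14\right)^{2}}\right) = 9 + \left(8 + \sqrt{-6 + \left(14 - 9 n\right)^{2}}\right) = 17 + \sqrt{-6 + \left(14 - 9 n\right)^{2}}$)
$\sqrt{a{\left(91,677 \right)} + I{\left(226,-1 \right)}} = \sqrt{\left(17 + \sqrt{-6 + \left(-14 + 9 \cdot 677\right)^{2}}\right) + 0} = \sqrt{\left(17 + \sqrt{-6 + \left(-14 + 6093\right)^{2}}\right) + 0} = \sqrt{\left(17 + \sqrt{-6 + 6079^{2}}\right) + 0} = \sqrt{\left(17 + \sqrt{-6 + 36954241}\right) + 0} = \sqrt{\left(17 + \sqrt{36954235}\right) + 0} = \sqrt{17 + \sqrt{36954235}}$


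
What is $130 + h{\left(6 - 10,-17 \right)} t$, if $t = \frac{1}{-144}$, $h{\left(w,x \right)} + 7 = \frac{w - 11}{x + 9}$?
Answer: $\frac{149801}{1152} \approx 130.04$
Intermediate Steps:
$h{\left(w,x \right)} = -7 + \frac{-11 + w}{9 + x}$ ($h{\left(w,x \right)} = -7 + \frac{w - 11}{x + 9} = -7 + \frac{-11 + w}{9 + x}$)
$t = - \frac{1}{144} \approx -0.0069444$
$130 + h{\left(6 - 10,-17 \right)} t = 130 + \frac{-74 + \left(6 - 10\right) - -119}{9 - 17} \left(- \frac{1}{144}\right) = 130 + \frac{-74 - 4 + 119}{-8} \left(- \frac{1}{144}\right) = 130 + \left(- \frac{1}{8}\right) 41 \left(- \frac{1}{144}\right) = 130 - - \frac{41}{1152} = 130 + \frac{41}{1152} = \frac{149801}{1152}$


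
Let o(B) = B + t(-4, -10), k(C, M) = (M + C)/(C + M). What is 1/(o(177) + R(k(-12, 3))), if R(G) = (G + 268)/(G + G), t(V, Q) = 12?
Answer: 2/647 ≈ 0.0030912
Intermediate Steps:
k(C, M) = 1 (k(C, M) = (C + M)/(C + M) = 1)
o(B) = 12 + B (o(B) = B + 12 = 12 + B)
R(G) = (268 + G)/(2*G) (R(G) = (268 + G)/((2*G)) = (268 + G)*(1/(2*G)) = (268 + G)/(2*G))
1/(o(177) + R(k(-12, 3))) = 1/((12 + 177) + (1/2)*(268 + 1)/1) = 1/(189 + (1/2)*1*269) = 1/(189 + 269/2) = 1/(647/2) = 2/647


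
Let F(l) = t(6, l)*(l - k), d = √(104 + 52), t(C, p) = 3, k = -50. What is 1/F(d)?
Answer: 25/3516 - √39/3516 ≈ 0.0053342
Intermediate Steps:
d = 2*√39 (d = √156 = 2*√39 ≈ 12.490)
F(l) = 150 + 3*l (F(l) = 3*(l - 1*(-50)) = 3*(l + 50) = 3*(50 + l) = 150 + 3*l)
1/F(d) = 1/(150 + 3*(2*√39)) = 1/(150 + 6*√39)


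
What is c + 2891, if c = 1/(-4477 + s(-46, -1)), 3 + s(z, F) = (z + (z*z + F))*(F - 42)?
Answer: 270155276/93447 ≈ 2891.0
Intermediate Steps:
s(z, F) = -3 + (-42 + F)*(F + z + z²) (s(z, F) = -3 + (z + (z*z + F))*(F - 42) = -3 + (z + (z² + F))*(-42 + F) = -3 + (z + (F + z²))*(-42 + F) = -3 + (F + z + z²)*(-42 + F) = -3 + (-42 + F)*(F + z + z²))
c = -1/93447 (c = 1/(-4477 + (-3 + (-1)² - 42*(-1) - 42*(-46) - 42*(-46)² - 1*(-46) - 1*(-46)²)) = 1/(-4477 + (-3 + 1 + 42 + 1932 - 42*2116 + 46 - 1*2116)) = 1/(-4477 + (-3 + 1 + 42 + 1932 - 88872 + 46 - 2116)) = 1/(-4477 - 88970) = 1/(-93447) = -1/93447 ≈ -1.0701e-5)
c + 2891 = -1/93447 + 2891 = 270155276/93447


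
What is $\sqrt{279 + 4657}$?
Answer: $2 \sqrt{1234} \approx 70.257$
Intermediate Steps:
$\sqrt{279 + 4657} = \sqrt{4936} = 2 \sqrt{1234}$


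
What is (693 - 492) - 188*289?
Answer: -54131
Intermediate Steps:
(693 - 492) - 188*289 = 201 - 54332 = -54131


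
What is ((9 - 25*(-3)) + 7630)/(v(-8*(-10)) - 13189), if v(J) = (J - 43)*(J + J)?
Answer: -7714/7269 ≈ -1.0612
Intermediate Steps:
v(J) = 2*J*(-43 + J) (v(J) = (-43 + J)*(2*J) = 2*J*(-43 + J))
((9 - 25*(-3)) + 7630)/(v(-8*(-10)) - 13189) = ((9 - 25*(-3)) + 7630)/(2*(-8*(-10))*(-43 - 8*(-10)) - 13189) = ((9 + 75) + 7630)/(2*80*(-43 + 80) - 13189) = (84 + 7630)/(2*80*37 - 13189) = 7714/(5920 - 13189) = 7714/(-7269) = 7714*(-1/7269) = -7714/7269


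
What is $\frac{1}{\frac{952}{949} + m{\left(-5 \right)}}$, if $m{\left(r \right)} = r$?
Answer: $- \frac{949}{3793} \approx -0.2502$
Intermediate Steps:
$\frac{1}{\frac{952}{949} + m{\left(-5 \right)}} = \frac{1}{\frac{952}{949} - 5} = \frac{1}{- \frac{3793}{949}} = - \frac{949}{3793}$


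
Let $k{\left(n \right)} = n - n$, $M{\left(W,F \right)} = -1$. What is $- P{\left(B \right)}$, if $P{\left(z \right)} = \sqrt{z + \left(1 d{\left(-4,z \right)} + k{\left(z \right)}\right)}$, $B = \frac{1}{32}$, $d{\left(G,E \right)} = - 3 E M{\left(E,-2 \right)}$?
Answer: $- \frac{\sqrt{2}}{4} \approx -0.35355$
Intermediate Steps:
$k{\left(n \right)} = 0$
$d{\left(G,E \right)} = 3 E$ ($d{\left(G,E \right)} = - 3 E \left(-1\right) = 3 E$)
$B = \frac{1}{32} \approx 0.03125$
$P{\left(z \right)} = 2 \sqrt{z}$ ($P{\left(z \right)} = \sqrt{z + \left(1 \cdot 3 z + 0\right)} = \sqrt{z + \left(3 z + 0\right)} = \sqrt{z + 3 z} = \sqrt{4 z} = 2 \sqrt{z}$)
$- P{\left(B \right)} = - \frac{2}{4 \sqrt{2}} = - 2 \frac{\sqrt{2}}{8} = - \frac{\sqrt{2}}{4}$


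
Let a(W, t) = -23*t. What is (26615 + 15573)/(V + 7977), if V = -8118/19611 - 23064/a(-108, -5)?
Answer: 10571679980/1948556359 ≈ 5.4254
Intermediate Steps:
V = -50360186/250585 (V = -8118/19611 - 23064/((-23*(-5))) = -8118*1/19611 - 23064/115 = -902/2179 - 23064*1/115 = -902/2179 - 23064/115 = -50360186/250585 ≈ -200.97)
(26615 + 15573)/(V + 7977) = (26615 + 15573)/(-50360186/250585 + 7977) = 42188/(1948556359/250585) = 42188*(250585/1948556359) = 10571679980/1948556359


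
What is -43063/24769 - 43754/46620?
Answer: -1545669943/577365390 ≈ -2.6771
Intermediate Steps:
-43063/24769 - 43754/46620 = -43063*1/24769 - 43754*1/46620 = -43063/24769 - 21877/23310 = -1545669943/577365390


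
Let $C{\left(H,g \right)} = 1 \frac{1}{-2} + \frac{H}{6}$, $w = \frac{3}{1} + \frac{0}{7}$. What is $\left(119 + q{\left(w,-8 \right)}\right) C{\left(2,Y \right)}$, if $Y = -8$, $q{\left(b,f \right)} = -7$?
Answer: $- \frac{56}{3} \approx -18.667$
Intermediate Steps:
$w = 3$ ($w = 3 \cdot 1 + 0 \cdot \frac{1}{7} = 3 + 0 = 3$)
$C{\left(H,g \right)} = - \frac{1}{2} + \frac{H}{6}$ ($C{\left(H,g \right)} = 1 \left(- \frac{1}{2}\right) + H \frac{1}{6} = - \frac{1}{2} + \frac{H}{6}$)
$\left(119 + q{\left(w,-8 \right)}\right) C{\left(2,Y \right)} = \left(119 - 7\right) \left(- \frac{1}{2} + \frac{1}{6} \cdot 2\right) = 112 \left(- \frac{1}{2} + \frac{1}{3}\right) = 112 \left(- \frac{1}{6}\right) = - \frac{56}{3}$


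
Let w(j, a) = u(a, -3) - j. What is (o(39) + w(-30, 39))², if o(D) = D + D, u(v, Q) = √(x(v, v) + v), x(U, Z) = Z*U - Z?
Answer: 21609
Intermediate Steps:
x(U, Z) = -Z + U*Z (x(U, Z) = U*Z - Z = -Z + U*Z)
u(v, Q) = √(v + v*(-1 + v)) (u(v, Q) = √(v*(-1 + v) + v) = √(v + v*(-1 + v)))
o(D) = 2*D
w(j, a) = √(a²) - j
(o(39) + w(-30, 39))² = (2*39 + (√(39²) - 1*(-30)))² = (78 + (√1521 + 30))² = (78 + (39 + 30))² = (78 + 69)² = 147² = 21609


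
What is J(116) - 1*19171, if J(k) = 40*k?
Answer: -14531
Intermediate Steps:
J(116) - 1*19171 = 40*116 - 1*19171 = 4640 - 19171 = -14531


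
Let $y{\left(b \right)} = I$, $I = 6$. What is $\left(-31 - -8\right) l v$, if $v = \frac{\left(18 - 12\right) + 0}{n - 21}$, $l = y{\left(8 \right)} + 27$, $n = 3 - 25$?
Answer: $\frac{4554}{43} \approx 105.91$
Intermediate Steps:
$y{\left(b \right)} = 6$
$n = -22$
$l = 33$ ($l = 6 + 27 = 33$)
$v = - \frac{6}{43}$ ($v = \frac{\left(18 - 12\right) + 0}{-22 - 21} = \frac{6 + 0}{-43} = 6 \left(- \frac{1}{43}\right) = - \frac{6}{43} \approx -0.13953$)
$\left(-31 - -8\right) l v = \left(-31 - -8\right) 33 \left(- \frac{6}{43}\right) = \left(-31 + 8\right) 33 \left(- \frac{6}{43}\right) = \left(-23\right) 33 \left(- \frac{6}{43}\right) = \left(-759\right) \left(- \frac{6}{43}\right) = \frac{4554}{43}$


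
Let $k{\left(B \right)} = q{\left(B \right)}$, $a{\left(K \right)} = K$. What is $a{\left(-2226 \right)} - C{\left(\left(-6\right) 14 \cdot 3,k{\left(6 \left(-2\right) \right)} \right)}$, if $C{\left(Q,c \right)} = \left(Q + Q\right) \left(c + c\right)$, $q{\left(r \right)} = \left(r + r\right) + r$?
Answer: $-38514$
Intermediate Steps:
$q{\left(r \right)} = 3 r$ ($q{\left(r \right)} = 2 r + r = 3 r$)
$k{\left(B \right)} = 3 B$
$C{\left(Q,c \right)} = 4 Q c$ ($C{\left(Q,c \right)} = 2 Q 2 c = 4 Q c$)
$a{\left(-2226 \right)} - C{\left(\left(-6\right) 14 \cdot 3,k{\left(6 \left(-2\right) \right)} \right)} = -2226 - 4 \left(-6\right) 14 \cdot 3 \cdot 3 \cdot 6 \left(-2\right) = -2226 - 4 \left(\left(-84\right) 3\right) 3 \left(-12\right) = -2226 - 4 \left(-252\right) \left(-36\right) = -2226 - 36288 = -38514$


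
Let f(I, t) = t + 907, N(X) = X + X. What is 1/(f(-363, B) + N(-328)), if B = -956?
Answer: -1/705 ≈ -0.0014184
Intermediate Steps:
N(X) = 2*X
f(I, t) = 907 + t
1/(f(-363, B) + N(-328)) = 1/((907 - 956) + 2*(-328)) = 1/(-49 - 656) = 1/(-705) = -1/705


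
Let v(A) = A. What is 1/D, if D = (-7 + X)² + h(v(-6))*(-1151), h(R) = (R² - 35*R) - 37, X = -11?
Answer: -1/240235 ≈ -4.1626e-6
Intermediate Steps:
h(R) = -37 + R² - 35*R
D = -240235 (D = (-7 - 11)² + (-37 + (-6)² - 35*(-6))*(-1151) = (-18)² + (-37 + 36 + 210)*(-1151) = 324 + 209*(-1151) = 324 - 240559 = -240235)
1/D = 1/(-240235) = -1/240235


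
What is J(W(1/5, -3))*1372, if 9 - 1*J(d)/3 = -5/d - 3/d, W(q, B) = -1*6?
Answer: 31556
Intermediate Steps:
W(q, B) = -6
J(d) = 27 + 24/d (J(d) = 27 - 3*(-5/d - 3/d) = 27 - (-24)/d = 27 + 24/d)
J(W(1/5, -3))*1372 = (27 + 24/(-6))*1372 = (27 + 24*(-1/6))*1372 = (27 - 4)*1372 = 23*1372 = 31556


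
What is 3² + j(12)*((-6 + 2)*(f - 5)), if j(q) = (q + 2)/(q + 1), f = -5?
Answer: 677/13 ≈ 52.077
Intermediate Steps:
j(q) = (2 + q)/(1 + q)
3² + j(12)*((-6 + 2)*(f - 5)) = 3² + ((2 + 12)/(1 + 12))*((-6 + 2)*(-5 - 5)) = 9 + (14/13)*(-4*(-10)) = 9 + ((1/13)*14)*40 = 9 + (14/13)*40 = 9 + 560/13 = 677/13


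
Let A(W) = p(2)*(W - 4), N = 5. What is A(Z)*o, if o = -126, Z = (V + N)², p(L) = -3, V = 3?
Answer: 22680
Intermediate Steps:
Z = 64 (Z = (3 + 5)² = 8² = 64)
A(W) = 12 - 3*W (A(W) = -3*(W - 4) = -3*(-4 + W) = 12 - 3*W)
A(Z)*o = (12 - 3*64)*(-126) = (12 - 192)*(-126) = -180*(-126) = 22680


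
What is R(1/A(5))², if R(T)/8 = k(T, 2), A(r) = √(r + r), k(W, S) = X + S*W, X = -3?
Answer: 3008/5 - 384*√10/5 ≈ 358.74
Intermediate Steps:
k(W, S) = -3 + S*W
A(r) = √2*√r (A(r) = √(2*r) = √2*√r)
R(T) = -24 + 16*T (R(T) = 8*(-3 + 2*T) = -24 + 16*T)
R(1/A(5))² = (-24 + 16/((√2*√5)))² = (-24 + 16/(√10))² = (-24 + 16*(√10/10))² = (-24 + 8*√10/5)²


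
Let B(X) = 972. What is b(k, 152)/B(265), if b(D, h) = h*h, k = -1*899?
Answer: 5776/243 ≈ 23.770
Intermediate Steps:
k = -899
b(D, h) = h²
b(k, 152)/B(265) = 152²/972 = 23104*(1/972) = 5776/243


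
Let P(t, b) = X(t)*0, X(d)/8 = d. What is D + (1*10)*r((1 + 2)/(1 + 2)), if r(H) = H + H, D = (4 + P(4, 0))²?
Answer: 36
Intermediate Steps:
X(d) = 8*d
P(t, b) = 0 (P(t, b) = (8*t)*0 = 0)
D = 16 (D = (4 + 0)² = 4² = 16)
r(H) = 2*H
D + (1*10)*r((1 + 2)/(1 + 2)) = 16 + (1*10)*(2*((1 + 2)/(1 + 2))) = 16 + 10*(2*(3/3)) = 16 + 10*(2*(3*(⅓))) = 16 + 10*(2*1) = 16 + 10*2 = 16 + 20 = 36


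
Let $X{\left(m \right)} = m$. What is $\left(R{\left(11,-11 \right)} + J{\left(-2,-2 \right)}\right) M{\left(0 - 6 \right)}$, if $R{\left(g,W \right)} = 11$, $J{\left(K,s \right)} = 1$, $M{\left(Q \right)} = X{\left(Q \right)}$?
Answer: $-72$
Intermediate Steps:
$M{\left(Q \right)} = Q$
$\left(R{\left(11,-11 \right)} + J{\left(-2,-2 \right)}\right) M{\left(0 - 6 \right)} = \left(11 + 1\right) \left(0 - 6\right) = 12 \left(-6\right) = -72$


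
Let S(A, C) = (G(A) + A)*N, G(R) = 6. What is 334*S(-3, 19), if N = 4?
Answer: 4008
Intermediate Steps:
S(A, C) = 24 + 4*A (S(A, C) = (6 + A)*4 = 24 + 4*A)
334*S(-3, 19) = 334*(24 + 4*(-3)) = 334*(24 - 12) = 334*12 = 4008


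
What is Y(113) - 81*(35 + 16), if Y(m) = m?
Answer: -4018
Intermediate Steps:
Y(113) - 81*(35 + 16) = 113 - 81*(35 + 16) = 113 - 81*51 = 113 - 1*4131 = 113 - 4131 = -4018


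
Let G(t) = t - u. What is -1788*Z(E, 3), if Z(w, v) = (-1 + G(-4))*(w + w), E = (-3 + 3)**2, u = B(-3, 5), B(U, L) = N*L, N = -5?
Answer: 0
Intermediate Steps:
B(U, L) = -5*L
u = -25 (u = -5*5 = -25)
G(t) = 25 + t (G(t) = t - 1*(-25) = t + 25 = 25 + t)
E = 0 (E = 0**2 = 0)
Z(w, v) = 40*w (Z(w, v) = (-1 + (25 - 4))*(w + w) = (-1 + 21)*(2*w) = 20*(2*w) = 40*w)
-1788*Z(E, 3) = -71520*0 = -1788*0 = 0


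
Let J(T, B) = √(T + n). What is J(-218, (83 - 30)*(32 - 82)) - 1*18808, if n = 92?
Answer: -18808 + 3*I*√14 ≈ -18808.0 + 11.225*I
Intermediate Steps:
J(T, B) = √(92 + T) (J(T, B) = √(T + 92) = √(92 + T))
J(-218, (83 - 30)*(32 - 82)) - 1*18808 = √(92 - 218) - 1*18808 = √(-126) - 18808 = 3*I*√14 - 18808 = -18808 + 3*I*√14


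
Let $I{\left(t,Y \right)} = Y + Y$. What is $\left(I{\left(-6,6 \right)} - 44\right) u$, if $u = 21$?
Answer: $-672$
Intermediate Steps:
$I{\left(t,Y \right)} = 2 Y$
$\left(I{\left(-6,6 \right)} - 44\right) u = \left(2 \cdot 6 - 44\right) 21 = \left(12 - 44\right) 21 = \left(-32\right) 21 = -672$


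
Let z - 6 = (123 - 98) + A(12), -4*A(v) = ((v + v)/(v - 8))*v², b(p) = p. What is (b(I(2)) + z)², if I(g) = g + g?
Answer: 32761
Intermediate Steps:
I(g) = 2*g
A(v) = -v³/(2*(-8 + v)) (A(v) = -(v + v)/(v - 8)*v²/4 = -(2*v)/(-8 + v)*v²/4 = -2*v/(-8 + v)*v²/4 = -v³/(2*(-8 + v)))
z = -185 (z = 6 + ((123 - 98) - 1*12³/(-16 + 2*12)) = 6 + (25 - 1*1728/(-16 + 24)) = 6 + (25 - 1*1728/8) = 6 + (25 - 1*1728*⅛) = 6 + (25 - 216) = 6 - 191 = -185)
(b(I(2)) + z)² = (2*2 - 185)² = (4 - 185)² = (-181)² = 32761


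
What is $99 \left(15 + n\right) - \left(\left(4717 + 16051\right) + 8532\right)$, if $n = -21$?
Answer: $-29894$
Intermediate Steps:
$99 \left(15 + n\right) - \left(\left(4717 + 16051\right) + 8532\right) = 99 \left(15 - 21\right) - \left(\left(4717 + 16051\right) + 8532\right) = 99 \left(-6\right) - \left(20768 + 8532\right) = -594 - 29300 = -29894$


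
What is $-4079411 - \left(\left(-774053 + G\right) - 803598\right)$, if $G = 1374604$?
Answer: $-3876364$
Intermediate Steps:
$-4079411 - \left(\left(-774053 + G\right) - 803598\right) = -4079411 - \left(\left(-774053 + 1374604\right) - 803598\right) = -4079411 - \left(600551 - 803598\right) = -4079411 - -203047 = -4079411 + 203047 = -3876364$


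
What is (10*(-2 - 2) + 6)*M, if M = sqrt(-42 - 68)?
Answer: -34*I*sqrt(110) ≈ -356.6*I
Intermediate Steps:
M = I*sqrt(110) (M = sqrt(-110) = I*sqrt(110) ≈ 10.488*I)
(10*(-2 - 2) + 6)*M = (10*(-2 - 2) + 6)*(I*sqrt(110)) = (10*(-4) + 6)*(I*sqrt(110)) = (-40 + 6)*(I*sqrt(110)) = -34*I*sqrt(110)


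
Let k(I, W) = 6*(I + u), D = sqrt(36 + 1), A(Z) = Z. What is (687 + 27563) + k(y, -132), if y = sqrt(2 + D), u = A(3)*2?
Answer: 28286 + 6*sqrt(2 + sqrt(37)) ≈ 28303.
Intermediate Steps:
D = sqrt(37) ≈ 6.0828
u = 6 (u = 3*2 = 6)
y = sqrt(2 + sqrt(37)) ≈ 2.8430
k(I, W) = 36 + 6*I (k(I, W) = 6*(I + 6) = 6*(6 + I) = 36 + 6*I)
(687 + 27563) + k(y, -132) = (687 + 27563) + (36 + 6*sqrt(2 + sqrt(37))) = 28250 + (36 + 6*sqrt(2 + sqrt(37))) = 28286 + 6*sqrt(2 + sqrt(37))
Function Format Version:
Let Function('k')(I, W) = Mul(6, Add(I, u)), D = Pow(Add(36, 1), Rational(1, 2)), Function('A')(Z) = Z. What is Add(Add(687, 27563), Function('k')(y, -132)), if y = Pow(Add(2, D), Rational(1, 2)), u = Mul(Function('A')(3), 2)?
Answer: Add(28286, Mul(6, Pow(Add(2, Pow(37, Rational(1, 2))), Rational(1, 2)))) ≈ 28303.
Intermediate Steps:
D = Pow(37, Rational(1, 2)) ≈ 6.0828
u = 6 (u = Mul(3, 2) = 6)
y = Pow(Add(2, Pow(37, Rational(1, 2))), Rational(1, 2)) ≈ 2.8430
Function('k')(I, W) = Add(36, Mul(6, I)) (Function('k')(I, W) = Mul(6, Add(I, 6)) = Mul(6, Add(6, I)) = Add(36, Mul(6, I)))
Add(Add(687, 27563), Function('k')(y, -132)) = Add(Add(687, 27563), Add(36, Mul(6, Pow(Add(2, Pow(37, Rational(1, 2))), Rational(1, 2))))) = Add(28250, Add(36, Mul(6, Pow(Add(2, Pow(37, Rational(1, 2))), Rational(1, 2))))) = Add(28286, Mul(6, Pow(Add(2, Pow(37, Rational(1, 2))), Rational(1, 2))))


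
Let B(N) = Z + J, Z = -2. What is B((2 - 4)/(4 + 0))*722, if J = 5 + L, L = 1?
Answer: 2888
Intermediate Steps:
J = 6 (J = 5 + 1 = 6)
B(N) = 4 (B(N) = -2 + 6 = 4)
B((2 - 4)/(4 + 0))*722 = 4*722 = 2888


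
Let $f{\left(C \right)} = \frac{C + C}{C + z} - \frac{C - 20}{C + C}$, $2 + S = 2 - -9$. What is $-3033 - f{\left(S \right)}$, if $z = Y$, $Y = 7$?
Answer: $- \frac{218501}{72} \approx -3034.7$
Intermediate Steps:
$z = 7$
$S = 9$ ($S = -2 + \left(2 - -9\right) = -2 + \left(2 + 9\right) = -2 + 11 = 9$)
$f{\left(C \right)} = \frac{2 C}{7 + C} - \frac{-20 + C}{2 C}$ ($f{\left(C \right)} = \frac{C + C}{C + 7} - \frac{C - 20}{C + C} = \frac{2 C}{7 + C} - \frac{-20 + C}{2 C}$)
$-3033 - f{\left(S \right)} = -3033 - \frac{140 + 3 \cdot 9^{2} + 13 \cdot 9}{2 \cdot 9 \left(7 + 9\right)} = -3033 - \frac{1}{2} \cdot \frac{1}{9} \cdot \frac{1}{16} \left(140 + 3 \cdot 81 + 117\right) = -3033 - \frac{1}{2} \cdot \frac{1}{9} \cdot \frac{1}{16} \left(140 + 243 + 117\right) = -3033 - \frac{1}{2} \cdot \frac{1}{9} \cdot \frac{1}{16} \cdot 500 = -3033 - \frac{125}{72} = - \frac{218501}{72}$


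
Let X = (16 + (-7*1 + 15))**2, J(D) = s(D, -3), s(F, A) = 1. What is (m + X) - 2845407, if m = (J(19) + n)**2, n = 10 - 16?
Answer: -2844806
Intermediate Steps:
J(D) = 1
n = -6
m = 25 (m = (1 - 6)**2 = (-5)**2 = 25)
X = 576 (X = (16 + (-7 + 15))**2 = (16 + 8)**2 = 24**2 = 576)
(m + X) - 2845407 = (25 + 576) - 2845407 = 601 - 2845407 = -2844806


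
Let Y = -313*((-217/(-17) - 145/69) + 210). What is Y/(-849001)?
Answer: 81016294/995878173 ≈ 0.081352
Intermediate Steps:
Y = -81016294/1173 (Y = -313*((-217*(-1/17) - 145*1/69) + 210) = -313*((217/17 - 145/69) + 210) = -313*(12508/1173 + 210) = -313*258838/1173 = -81016294/1173 ≈ -69068.)
Y/(-849001) = -81016294/1173/(-849001) = -81016294/1173*(-1/849001) = 81016294/995878173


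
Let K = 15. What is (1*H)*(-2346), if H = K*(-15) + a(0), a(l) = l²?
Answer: 527850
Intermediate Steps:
H = -225 (H = 15*(-15) + 0² = -225 + 0 = -225)
(1*H)*(-2346) = (1*(-225))*(-2346) = -225*(-2346) = 527850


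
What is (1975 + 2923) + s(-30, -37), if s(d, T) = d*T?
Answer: 6008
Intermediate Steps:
s(d, T) = T*d
(1975 + 2923) + s(-30, -37) = (1975 + 2923) - 37*(-30) = 4898 + 1110 = 6008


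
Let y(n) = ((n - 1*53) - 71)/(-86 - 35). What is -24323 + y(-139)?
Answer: -2942820/121 ≈ -24321.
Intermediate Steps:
y(n) = 124/121 - n/121 (y(n) = ((n - 53) - 71)/(-121) = ((-53 + n) - 71)*(-1/121) = (-124 + n)*(-1/121) = 124/121 - n/121)
-24323 + y(-139) = -24323 + (124/121 - 1/121*(-139)) = -24323 + (124/121 + 139/121) = -24323 + 263/121 = -2942820/121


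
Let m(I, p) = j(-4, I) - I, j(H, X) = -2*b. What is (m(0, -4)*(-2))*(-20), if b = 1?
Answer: -80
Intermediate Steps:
j(H, X) = -2 (j(H, X) = -2*1 = -2)
m(I, p) = -2 - I
(m(0, -4)*(-2))*(-20) = ((-2 - 1*0)*(-2))*(-20) = ((-2 + 0)*(-2))*(-20) = -2*(-2)*(-20) = 4*(-20) = -80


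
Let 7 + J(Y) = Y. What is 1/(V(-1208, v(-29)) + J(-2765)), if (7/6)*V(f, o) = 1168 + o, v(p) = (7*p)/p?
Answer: -7/12354 ≈ -0.00056662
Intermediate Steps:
v(p) = 7
J(Y) = -7 + Y
V(f, o) = 7008/7 + 6*o/7 (V(f, o) = 6*(1168 + o)/7 = 7008/7 + 6*o/7)
1/(V(-1208, v(-29)) + J(-2765)) = 1/((7008/7 + (6/7)*7) + (-7 - 2765)) = 1/((7008/7 + 6) - 2772) = 1/(7050/7 - 2772) = 1/(-12354/7) = -7/12354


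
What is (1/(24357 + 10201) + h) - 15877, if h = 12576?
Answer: -114075957/34558 ≈ -3301.0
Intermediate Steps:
(1/(24357 + 10201) + h) - 15877 = (1/(24357 + 10201) + 12576) - 15877 = (1/34558 + 12576) - 15877 = 434601409/34558 - 15877 = -114075957/34558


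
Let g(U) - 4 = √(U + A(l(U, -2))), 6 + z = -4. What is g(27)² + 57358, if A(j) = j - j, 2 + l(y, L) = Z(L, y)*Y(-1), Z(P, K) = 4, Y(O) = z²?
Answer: 57401 + 24*√3 ≈ 57443.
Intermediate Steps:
z = -10 (z = -6 - 4 = -10)
Y(O) = 100 (Y(O) = (-10)² = 100)
l(y, L) = 398 (l(y, L) = -2 + 4*100 = -2 + 400 = 398)
A(j) = 0
g(U) = 4 + √U (g(U) = 4 + √(U + 0) = 4 + √U)
g(27)² + 57358 = (4 + √27)² + 57358 = (4 + 3*√3)² + 57358 = 57358 + (4 + 3*√3)²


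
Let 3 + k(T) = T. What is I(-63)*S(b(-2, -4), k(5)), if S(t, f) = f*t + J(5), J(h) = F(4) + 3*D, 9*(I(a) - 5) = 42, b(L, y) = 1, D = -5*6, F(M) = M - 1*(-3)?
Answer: -783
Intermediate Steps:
F(M) = 3 + M (F(M) = M + 3 = 3 + M)
D = -30
k(T) = -3 + T
I(a) = 29/3 (I(a) = 5 + (⅑)*42 = 5 + 14/3 = 29/3)
J(h) = -83 (J(h) = (3 + 4) + 3*(-30) = 7 - 90 = -83)
S(t, f) = -83 + f*t (S(t, f) = f*t - 83 = -83 + f*t)
I(-63)*S(b(-2, -4), k(5)) = 29*(-83 + (-3 + 5)*1)/3 = 29*(-83 + 2*1)/3 = 29*(-83 + 2)/3 = (29/3)*(-81) = -783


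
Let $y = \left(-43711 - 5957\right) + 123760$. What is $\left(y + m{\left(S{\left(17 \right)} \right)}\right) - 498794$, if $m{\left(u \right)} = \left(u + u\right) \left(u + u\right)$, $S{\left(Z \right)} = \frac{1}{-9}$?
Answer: $- \frac{34400858}{81} \approx -4.247 \cdot 10^{5}$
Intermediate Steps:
$S{\left(Z \right)} = - \frac{1}{9}$
$y = 74092$ ($y = -49668 + 123760 = 74092$)
$m{\left(u \right)} = 4 u^{2}$ ($m{\left(u \right)} = 2 u 2 u = 4 u^{2}$)
$\left(y + m{\left(S{\left(17 \right)} \right)}\right) - 498794 = \left(74092 + 4 \left(- \frac{1}{9}\right)^{2}\right) - 498794 = \left(74092 + 4 \cdot \frac{1}{81}\right) - 498794 = \left(74092 + \frac{4}{81}\right) - 498794 = \frac{6001456}{81} - 498794 = - \frac{34400858}{81}$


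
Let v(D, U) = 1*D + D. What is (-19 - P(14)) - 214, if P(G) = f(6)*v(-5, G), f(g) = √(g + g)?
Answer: -233 + 20*√3 ≈ -198.36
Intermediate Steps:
v(D, U) = 2*D (v(D, U) = D + D = 2*D)
f(g) = √2*√g (f(g) = √(2*g) = √2*√g)
P(G) = -20*√3 (P(G) = (√2*√6)*(2*(-5)) = (2*√3)*(-10) = -20*√3)
(-19 - P(14)) - 214 = (-19 - (-20)*√3) - 214 = (-19 + 20*√3) - 214 = -233 + 20*√3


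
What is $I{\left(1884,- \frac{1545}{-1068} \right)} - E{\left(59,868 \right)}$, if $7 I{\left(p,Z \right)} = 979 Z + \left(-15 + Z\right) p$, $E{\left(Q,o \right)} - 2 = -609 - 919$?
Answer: $- \frac{4783323}{2492} \approx -1919.5$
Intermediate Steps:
$E{\left(Q,o \right)} = -1526$ ($E{\left(Q,o \right)} = 2 - 1528 = -1526$)
$I{\left(p,Z \right)} = \frac{979 Z}{7} + \frac{p \left(-15 + Z\right)}{7}$ ($I{\left(p,Z \right)} = \frac{979 Z + \left(-15 + Z\right) p}{7} = \frac{979 Z + p \left(-15 + Z\right)}{7} = \frac{979 Z}{7} + \frac{p \left(-15 + Z\right)}{7}$)
$I{\left(1884,- \frac{1545}{-1068} \right)} - E{\left(59,868 \right)} = \left(\left(- \frac{15}{7}\right) 1884 + \frac{979 \left(- \frac{1545}{-1068}\right)}{7} + \frac{1}{7} \left(- \frac{1545}{-1068}\right) 1884\right) - -1526 = \left(- \frac{28260}{7} + \frac{979 \left(\left(-1545\right) \left(- \frac{1}{1068}\right)\right)}{7} + \frac{1}{7} \left(\left(-1545\right) \left(- \frac{1}{1068}\right)\right) 1884\right) + 1526 = \left(- \frac{28260}{7} + \frac{979}{7} \cdot \frac{515}{356} + \frac{1}{7} \cdot \frac{515}{356} \cdot 1884\right) + 1526 = \left(- \frac{28260}{7} + \frac{5665}{28} + \frac{242565}{623}\right) + 1526 = - \frac{8586115}{2492} + 1526 = - \frac{4783323}{2492}$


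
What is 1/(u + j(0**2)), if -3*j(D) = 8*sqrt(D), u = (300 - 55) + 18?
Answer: 1/263 ≈ 0.0038023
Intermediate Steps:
u = 263 (u = 245 + 18 = 263)
j(D) = -8*sqrt(D)/3
1/(u + j(0**2)) = 1/(263 - 8*sqrt(0**2)/3) = 1/(263 - 8*sqrt(0)/3) = 1/(263 - 8/3*0) = 1/(263 + 0) = 1/263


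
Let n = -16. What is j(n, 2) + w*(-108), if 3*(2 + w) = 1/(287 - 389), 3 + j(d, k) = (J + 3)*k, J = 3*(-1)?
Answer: 3627/17 ≈ 213.35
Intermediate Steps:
J = -3
j(d, k) = -3 (j(d, k) = -3 + (-3 + 3)*k = -3 + 0*k = -3 + 0 = -3)
w = -613/306 (w = -2 + 1/(3*(287 - 389)) = -2 + (⅓)/(-102) = -2 + (⅓)*(-1/102) = -2 - 1/306 = -613/306 ≈ -2.0033)
j(n, 2) + w*(-108) = -3 - 613/306*(-108) = -3 + 3678/17 = 3627/17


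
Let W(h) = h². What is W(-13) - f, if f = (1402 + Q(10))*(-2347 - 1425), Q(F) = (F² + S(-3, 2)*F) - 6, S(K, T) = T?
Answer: 5718521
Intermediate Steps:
Q(F) = -6 + F² + 2*F (Q(F) = (F² + 2*F) - 6 = -6 + F² + 2*F)
f = -5718352 (f = (1402 + (-6 + 10² + 2*10))*(-2347 - 1425) = (1402 + (-6 + 100 + 20))*(-3772) = (1402 + 114)*(-3772) = 1516*(-3772) = -5718352)
W(-13) - f = (-13)² - 1*(-5718352) = 169 + 5718352 = 5718521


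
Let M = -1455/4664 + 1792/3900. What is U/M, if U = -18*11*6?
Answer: -5402311200/670847 ≈ -8053.0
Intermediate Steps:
M = 670847/4547400 (M = -1455*1/4664 + 1792*(1/3900) = -1455/4664 + 448/975 = 670847/4547400 ≈ 0.14752)
U = -1188 (U = -198*6 = -1188)
U/M = -1188/670847/4547400 = -1188*4547400/670847 = -5402311200/670847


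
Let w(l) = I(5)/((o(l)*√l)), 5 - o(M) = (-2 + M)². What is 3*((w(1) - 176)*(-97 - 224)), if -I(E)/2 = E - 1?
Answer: 171414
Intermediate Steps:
I(E) = 2 - 2*E (I(E) = -2*(E - 1) = -2*(-1 + E) = 2 - 2*E)
o(M) = 5 - (-2 + M)²
w(l) = -8/(√l*(5 - (-2 + l)²)) (w(l) = (2 - 2*5)/(((5 - (-2 + l)²)*√l)) = (2 - 10)/((√l*(5 - (-2 + l)²))) = -8/(√l*(5 - (-2 + l)²)))
3*((w(1) - 176)*(-97 - 224)) = 3*((8/(√1*(-5 + (-2 + 1)²)) - 176)*(-97 - 224)) = 3*((8*1/(-5 + (-1)²) - 176)*(-321)) = 3*((8*1/(-5 + 1) - 176)*(-321)) = 3*((8*1/(-4) - 176)*(-321)) = 3*((8*1*(-¼) - 176)*(-321)) = 3*((-2 - 176)*(-321)) = 3*(-178*(-321)) = 3*57138 = 171414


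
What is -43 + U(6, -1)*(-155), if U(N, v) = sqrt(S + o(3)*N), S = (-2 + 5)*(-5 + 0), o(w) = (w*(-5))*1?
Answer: -43 - 155*I*sqrt(105) ≈ -43.0 - 1588.3*I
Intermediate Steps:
o(w) = -5*w (o(w) = -5*w*1 = -5*w)
S = -15 (S = 3*(-5) = -15)
U(N, v) = sqrt(-15 - 15*N) (U(N, v) = sqrt(-15 + (-5*3)*N) = sqrt(-15 - 15*N))
-43 + U(6, -1)*(-155) = -43 + sqrt(-15 - 15*6)*(-155) = -43 + sqrt(-15 - 90)*(-155) = -43 + sqrt(-105)*(-155) = -43 + (I*sqrt(105))*(-155) = -43 - 155*I*sqrt(105)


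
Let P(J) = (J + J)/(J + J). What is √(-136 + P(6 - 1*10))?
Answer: 3*I*√15 ≈ 11.619*I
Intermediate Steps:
P(J) = 1 (P(J) = (2*J)/((2*J)) = (2*J)*(1/(2*J)) = 1)
√(-136 + P(6 - 1*10)) = √(-136 + 1) = √(-135) = 3*I*√15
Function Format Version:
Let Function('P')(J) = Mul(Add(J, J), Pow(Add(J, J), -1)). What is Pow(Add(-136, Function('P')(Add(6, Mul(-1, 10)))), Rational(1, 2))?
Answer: Mul(3, I, Pow(15, Rational(1, 2))) ≈ Mul(11.619, I)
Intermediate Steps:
Function('P')(J) = 1 (Function('P')(J) = Mul(Mul(2, J), Pow(Mul(2, J), -1)) = Mul(Mul(2, J), Mul(Rational(1, 2), Pow(J, -1))) = 1)
Pow(Add(-136, Function('P')(Add(6, Mul(-1, 10)))), Rational(1, 2)) = Pow(Add(-136, 1), Rational(1, 2)) = Pow(-135, Rational(1, 2)) = Mul(3, I, Pow(15, Rational(1, 2)))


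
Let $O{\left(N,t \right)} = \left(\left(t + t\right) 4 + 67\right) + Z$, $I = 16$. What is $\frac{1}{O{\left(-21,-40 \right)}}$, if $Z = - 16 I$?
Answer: $- \frac{1}{509} \approx -0.0019646$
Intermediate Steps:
$Z = -256$ ($Z = \left(-16\right) 16 = -256$)
$O{\left(N,t \right)} = -189 + 8 t$ ($O{\left(N,t \right)} = \left(\left(t + t\right) 4 + 67\right) - 256 = \left(2 t 4 + 67\right) - 256 = \left(8 t + 67\right) - 256 = \left(67 + 8 t\right) - 256 = -189 + 8 t$)
$\frac{1}{O{\left(-21,-40 \right)}} = \frac{1}{-189 + 8 \left(-40\right)} = \frac{1}{-189 - 320} = \frac{1}{-509} = - \frac{1}{509}$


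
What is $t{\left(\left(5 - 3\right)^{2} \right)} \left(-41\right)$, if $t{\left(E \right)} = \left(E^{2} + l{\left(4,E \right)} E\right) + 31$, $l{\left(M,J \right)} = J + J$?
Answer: $-3239$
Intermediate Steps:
$l{\left(M,J \right)} = 2 J$
$t{\left(E \right)} = 31 + 3 E^{2}$ ($t{\left(E \right)} = \left(E^{2} + 2 E E\right) + 31 = \left(E^{2} + 2 E^{2}\right) + 31 = 3 E^{2} + 31 = 31 + 3 E^{2}$)
$t{\left(\left(5 - 3\right)^{2} \right)} \left(-41\right) = \left(31 + 3 \left(\left(5 - 3\right)^{2}\right)^{2}\right) \left(-41\right) = \left(31 + 3 \left(2^{2}\right)^{2}\right) \left(-41\right) = \left(31 + 3 \cdot 4^{2}\right) \left(-41\right) = \left(31 + 3 \cdot 16\right) \left(-41\right) = \left(31 + 48\right) \left(-41\right) = 79 \left(-41\right) = -3239$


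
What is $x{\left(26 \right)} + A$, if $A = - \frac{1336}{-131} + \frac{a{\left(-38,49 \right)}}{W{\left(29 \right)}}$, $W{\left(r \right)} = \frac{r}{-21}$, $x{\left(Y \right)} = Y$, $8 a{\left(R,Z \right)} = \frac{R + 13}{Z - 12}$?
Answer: $\frac{40774103}{1124504} \approx 36.26$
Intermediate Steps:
$a{\left(R,Z \right)} = \frac{13 + R}{8 \left(-12 + Z\right)}$ ($a{\left(R,Z \right)} = \frac{\left(R + 13\right) \frac{1}{Z - 12}}{8} = \frac{\left(13 + R\right) \frac{1}{-12 + Z}}{8} = \frac{\frac{1}{-12 + Z} \left(13 + R\right)}{8} = \frac{13 + R}{8 \left(-12 + Z\right)}$)
$W{\left(r \right)} = - \frac{r}{21}$ ($W{\left(r \right)} = r \left(- \frac{1}{21}\right) = - \frac{r}{21}$)
$A = \frac{11536999}{1124504}$ ($A = - \frac{1336}{-131} + \frac{\frac{1}{8} \frac{1}{-12 + 49} \left(13 - 38\right)}{\left(- \frac{1}{21}\right) 29} = \left(-1336\right) \left(- \frac{1}{131}\right) + \frac{\frac{1}{8} \cdot \frac{1}{37} \left(-25\right)}{- \frac{29}{21}} = \frac{1336}{131} + \frac{1}{8} \cdot \frac{1}{37} \left(-25\right) \left(- \frac{21}{29}\right) = \frac{1336}{131} - - \frac{525}{8584} = \frac{1336}{131} + \frac{525}{8584} = \frac{11536999}{1124504} \approx 10.26$)
$x{\left(26 \right)} + A = 26 + \frac{11536999}{1124504} = \frac{40774103}{1124504}$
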